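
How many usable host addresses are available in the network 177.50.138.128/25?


Host bits = 32 - 25 = 7
Total addresses = 2^7 = 128
Usable = total - 2 (network and broadcast)
Usable hosts: 126


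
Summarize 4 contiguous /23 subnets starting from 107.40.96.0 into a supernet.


Original prefix: /23
Number of subnets: 4 = 2^2
New prefix = 23 - 2 = 21
Supernet: 107.40.96.0/21


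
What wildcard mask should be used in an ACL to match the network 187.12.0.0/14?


Subnet mask: 255.252.0.0
Wildcard = 255.255.255.255 - subnet mask
255 - 255 = 0
255 - 252 = 3
255 - 0 = 255
255 - 0 = 255
Wildcard: 0.3.255.255


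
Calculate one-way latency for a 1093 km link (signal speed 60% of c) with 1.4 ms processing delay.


Speed = 0.6 * 3e5 km/s = 180000 km/s
Propagation delay = 1093 / 180000 = 0.0061 s = 6.0722 ms
Processing delay = 1.4 ms
Total one-way latency = 7.4722 ms


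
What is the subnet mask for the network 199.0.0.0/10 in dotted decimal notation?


/10 means 10 network bits, 22 host bits
Binary: 11111111110000000000000000000000
Mask: 255.192.0.0


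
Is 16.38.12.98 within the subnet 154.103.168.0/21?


Subnet network: 154.103.168.0
Test IP AND mask: 16.38.8.0
No, 16.38.12.98 is not in 154.103.168.0/21


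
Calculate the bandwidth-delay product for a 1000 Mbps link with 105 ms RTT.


BDP = bandwidth * RTT
= 1000 Mbps * 105 ms
= 1000 * 1e6 * 105 / 1000 bits
= 105000000 bits
= 13125000 bytes
= 12817.3828 KB
BDP = 105000000 bits (13125000 bytes)


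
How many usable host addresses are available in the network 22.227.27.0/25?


Host bits = 32 - 25 = 7
Total addresses = 2^7 = 128
Usable = total - 2 (network and broadcast)
Usable hosts: 126


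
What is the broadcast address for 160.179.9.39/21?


Network: 160.179.8.0/21
Host bits = 11
Set all host bits to 1:
Broadcast: 160.179.15.255


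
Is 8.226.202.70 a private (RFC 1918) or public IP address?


RFC 1918 private ranges:
  10.0.0.0/8 (10.0.0.0 - 10.255.255.255)
  172.16.0.0/12 (172.16.0.0 - 172.31.255.255)
  192.168.0.0/16 (192.168.0.0 - 192.168.255.255)
Public (not in any RFC 1918 range)


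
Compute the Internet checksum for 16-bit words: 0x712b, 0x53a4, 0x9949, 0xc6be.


Sum all words (with carry folding):
+ 0x712b = 0x712b
+ 0x53a4 = 0xc4cf
+ 0x9949 = 0x5e19
+ 0xc6be = 0x24d8
One's complement: ~0x24d8
Checksum = 0xdb27


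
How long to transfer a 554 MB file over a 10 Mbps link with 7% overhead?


Effective throughput = 10 * (1 - 7/100) = 9.3 Mbps
File size in Mb = 554 * 8 = 4432 Mb
Time = 4432 / 9.3
Time = 476.5591 seconds


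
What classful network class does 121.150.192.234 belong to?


First octet: 121
Binary: 01111001
0xxxxxxx -> Class A (1-126)
Class A, default mask 255.0.0.0 (/8)


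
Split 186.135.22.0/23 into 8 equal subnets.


New prefix = 23 + 3 = 26
Each subnet has 64 addresses
  186.135.22.0/26
  186.135.22.64/26
  186.135.22.128/26
  186.135.22.192/26
  186.135.23.0/26
  186.135.23.64/26
  186.135.23.128/26
  186.135.23.192/26
Subnets: 186.135.22.0/26, 186.135.22.64/26, 186.135.22.128/26, 186.135.22.192/26, 186.135.23.0/26, 186.135.23.64/26, 186.135.23.128/26, 186.135.23.192/26


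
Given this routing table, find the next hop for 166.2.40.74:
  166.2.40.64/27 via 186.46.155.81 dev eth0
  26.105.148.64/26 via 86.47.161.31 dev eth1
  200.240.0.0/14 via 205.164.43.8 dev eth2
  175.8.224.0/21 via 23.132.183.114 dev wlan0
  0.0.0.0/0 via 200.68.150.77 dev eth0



Longest prefix match for 166.2.40.74:
  /27 166.2.40.64: MATCH
  /26 26.105.148.64: no
  /14 200.240.0.0: no
  /21 175.8.224.0: no
  /0 0.0.0.0: MATCH
Selected: next-hop 186.46.155.81 via eth0 (matched /27)


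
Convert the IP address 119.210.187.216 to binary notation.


119 = 01110111
210 = 11010010
187 = 10111011
216 = 11011000
Binary: 01110111.11010010.10111011.11011000


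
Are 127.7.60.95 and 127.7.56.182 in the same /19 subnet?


Mask: 255.255.224.0
127.7.60.95 AND mask = 127.7.32.0
127.7.56.182 AND mask = 127.7.32.0
Yes, same subnet (127.7.32.0)


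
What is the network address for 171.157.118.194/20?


IP:   10101011.10011101.01110110.11000010
Mask: 11111111.11111111.11110000.00000000
AND operation:
Net:  10101011.10011101.01110000.00000000
Network: 171.157.112.0/20


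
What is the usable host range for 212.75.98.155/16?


Network: 212.75.0.0
Broadcast: 212.75.255.255
First usable = network + 1
Last usable = broadcast - 1
Range: 212.75.0.1 to 212.75.255.254


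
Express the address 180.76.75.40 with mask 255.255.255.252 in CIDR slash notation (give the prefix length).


Binary: 11111111.11111111.11111111.11111100
Count leading 1s
Prefix: /30


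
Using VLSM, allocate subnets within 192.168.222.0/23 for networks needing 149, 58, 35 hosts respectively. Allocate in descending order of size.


149 hosts -> /24 (254 usable): 192.168.222.0/24
58 hosts -> /26 (62 usable): 192.168.223.0/26
35 hosts -> /26 (62 usable): 192.168.223.64/26
Allocation: 192.168.222.0/24 (149 hosts, 254 usable); 192.168.223.0/26 (58 hosts, 62 usable); 192.168.223.64/26 (35 hosts, 62 usable)


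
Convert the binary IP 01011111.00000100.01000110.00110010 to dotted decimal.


01011111 = 95
00000100 = 4
01000110 = 70
00110010 = 50
IP: 95.4.70.50


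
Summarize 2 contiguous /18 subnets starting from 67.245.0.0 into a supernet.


Original prefix: /18
Number of subnets: 2 = 2^1
New prefix = 18 - 1 = 17
Supernet: 67.245.0.0/17


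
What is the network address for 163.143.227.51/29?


IP:   10100011.10001111.11100011.00110011
Mask: 11111111.11111111.11111111.11111000
AND operation:
Net:  10100011.10001111.11100011.00110000
Network: 163.143.227.48/29


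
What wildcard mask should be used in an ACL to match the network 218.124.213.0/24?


Subnet mask: 255.255.255.0
Wildcard = 255.255.255.255 - subnet mask
255 - 255 = 0
255 - 255 = 0
255 - 255 = 0
255 - 0 = 255
Wildcard: 0.0.0.255


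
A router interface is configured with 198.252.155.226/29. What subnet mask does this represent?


/29 means 29 network bits, 3 host bits
Binary: 11111111111111111111111111111000
Mask: 255.255.255.248


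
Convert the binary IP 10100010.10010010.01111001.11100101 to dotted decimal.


10100010 = 162
10010010 = 146
01111001 = 121
11100101 = 229
IP: 162.146.121.229


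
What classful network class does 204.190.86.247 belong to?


First octet: 204
Binary: 11001100
110xxxxx -> Class C (192-223)
Class C, default mask 255.255.255.0 (/24)


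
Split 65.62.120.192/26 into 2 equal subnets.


New prefix = 26 + 1 = 27
Each subnet has 32 addresses
  65.62.120.192/27
  65.62.120.224/27
Subnets: 65.62.120.192/27, 65.62.120.224/27


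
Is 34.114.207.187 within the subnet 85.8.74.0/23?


Subnet network: 85.8.74.0
Test IP AND mask: 34.114.206.0
No, 34.114.207.187 is not in 85.8.74.0/23


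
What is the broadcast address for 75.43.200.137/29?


Network: 75.43.200.136/29
Host bits = 3
Set all host bits to 1:
Broadcast: 75.43.200.143


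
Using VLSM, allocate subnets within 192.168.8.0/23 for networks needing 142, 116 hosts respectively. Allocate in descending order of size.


142 hosts -> /24 (254 usable): 192.168.8.0/24
116 hosts -> /25 (126 usable): 192.168.9.0/25
Allocation: 192.168.8.0/24 (142 hosts, 254 usable); 192.168.9.0/25 (116 hosts, 126 usable)


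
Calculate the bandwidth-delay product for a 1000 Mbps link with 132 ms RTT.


BDP = bandwidth * RTT
= 1000 Mbps * 132 ms
= 1000 * 1e6 * 132 / 1000 bits
= 132000000 bits
= 16500000 bytes
= 16113.2812 KB
BDP = 132000000 bits (16500000 bytes)


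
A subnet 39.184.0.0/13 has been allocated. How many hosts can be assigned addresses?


Host bits = 32 - 13 = 19
Total addresses = 2^19 = 524288
Usable = total - 2 (network and broadcast)
Usable hosts: 524286


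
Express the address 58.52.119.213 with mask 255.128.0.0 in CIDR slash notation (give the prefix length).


Binary: 11111111.10000000.00000000.00000000
Count leading 1s
Prefix: /9


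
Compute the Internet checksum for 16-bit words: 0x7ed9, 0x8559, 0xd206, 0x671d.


Sum all words (with carry folding):
+ 0x7ed9 = 0x7ed9
+ 0x8559 = 0x0433
+ 0xd206 = 0xd639
+ 0x671d = 0x3d57
One's complement: ~0x3d57
Checksum = 0xc2a8


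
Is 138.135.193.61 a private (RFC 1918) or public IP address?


RFC 1918 private ranges:
  10.0.0.0/8 (10.0.0.0 - 10.255.255.255)
  172.16.0.0/12 (172.16.0.0 - 172.31.255.255)
  192.168.0.0/16 (192.168.0.0 - 192.168.255.255)
Public (not in any RFC 1918 range)


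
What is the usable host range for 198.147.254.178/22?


Network: 198.147.252.0
Broadcast: 198.147.255.255
First usable = network + 1
Last usable = broadcast - 1
Range: 198.147.252.1 to 198.147.255.254


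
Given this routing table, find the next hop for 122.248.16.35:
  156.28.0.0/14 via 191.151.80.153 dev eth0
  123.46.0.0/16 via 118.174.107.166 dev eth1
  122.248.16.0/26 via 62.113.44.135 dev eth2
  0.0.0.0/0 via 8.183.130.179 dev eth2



Longest prefix match for 122.248.16.35:
  /14 156.28.0.0: no
  /16 123.46.0.0: no
  /26 122.248.16.0: MATCH
  /0 0.0.0.0: MATCH
Selected: next-hop 62.113.44.135 via eth2 (matched /26)


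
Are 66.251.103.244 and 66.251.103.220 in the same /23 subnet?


Mask: 255.255.254.0
66.251.103.244 AND mask = 66.251.102.0
66.251.103.220 AND mask = 66.251.102.0
Yes, same subnet (66.251.102.0)


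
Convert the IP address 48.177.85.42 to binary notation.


48 = 00110000
177 = 10110001
85 = 01010101
42 = 00101010
Binary: 00110000.10110001.01010101.00101010


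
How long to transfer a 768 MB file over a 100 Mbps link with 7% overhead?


Effective throughput = 100 * (1 - 7/100) = 93 Mbps
File size in Mb = 768 * 8 = 6144 Mb
Time = 6144 / 93
Time = 66.0645 seconds


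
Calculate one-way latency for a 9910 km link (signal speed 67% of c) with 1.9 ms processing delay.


Speed = 0.67 * 3e5 km/s = 201000 km/s
Propagation delay = 9910 / 201000 = 0.0493 s = 49.3035 ms
Processing delay = 1.9 ms
Total one-way latency = 51.2035 ms


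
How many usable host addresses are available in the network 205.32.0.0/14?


Host bits = 32 - 14 = 18
Total addresses = 2^18 = 262144
Usable = total - 2 (network and broadcast)
Usable hosts: 262142


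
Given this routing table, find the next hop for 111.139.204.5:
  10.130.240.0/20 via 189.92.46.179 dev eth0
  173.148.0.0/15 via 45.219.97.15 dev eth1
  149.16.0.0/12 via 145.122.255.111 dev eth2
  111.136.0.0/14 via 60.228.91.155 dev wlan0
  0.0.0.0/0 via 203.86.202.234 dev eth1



Longest prefix match for 111.139.204.5:
  /20 10.130.240.0: no
  /15 173.148.0.0: no
  /12 149.16.0.0: no
  /14 111.136.0.0: MATCH
  /0 0.0.0.0: MATCH
Selected: next-hop 60.228.91.155 via wlan0 (matched /14)


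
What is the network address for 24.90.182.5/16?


IP:   00011000.01011010.10110110.00000101
Mask: 11111111.11111111.00000000.00000000
AND operation:
Net:  00011000.01011010.00000000.00000000
Network: 24.90.0.0/16


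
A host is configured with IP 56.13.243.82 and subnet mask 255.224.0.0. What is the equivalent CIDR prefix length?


Binary: 11111111.11100000.00000000.00000000
Count leading 1s
Prefix: /11


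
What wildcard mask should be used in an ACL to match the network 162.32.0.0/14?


Subnet mask: 255.252.0.0
Wildcard = 255.255.255.255 - subnet mask
255 - 255 = 0
255 - 252 = 3
255 - 0 = 255
255 - 0 = 255
Wildcard: 0.3.255.255


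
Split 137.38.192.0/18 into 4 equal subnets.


New prefix = 18 + 2 = 20
Each subnet has 4096 addresses
  137.38.192.0/20
  137.38.208.0/20
  137.38.224.0/20
  137.38.240.0/20
Subnets: 137.38.192.0/20, 137.38.208.0/20, 137.38.224.0/20, 137.38.240.0/20


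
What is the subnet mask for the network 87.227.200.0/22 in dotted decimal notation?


/22 means 22 network bits, 10 host bits
Binary: 11111111111111111111110000000000
Mask: 255.255.252.0


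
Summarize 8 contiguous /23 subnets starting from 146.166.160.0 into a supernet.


Original prefix: /23
Number of subnets: 8 = 2^3
New prefix = 23 - 3 = 20
Supernet: 146.166.160.0/20


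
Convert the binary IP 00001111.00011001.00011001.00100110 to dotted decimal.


00001111 = 15
00011001 = 25
00011001 = 25
00100110 = 38
IP: 15.25.25.38


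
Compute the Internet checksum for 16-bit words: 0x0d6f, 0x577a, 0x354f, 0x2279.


Sum all words (with carry folding):
+ 0x0d6f = 0x0d6f
+ 0x577a = 0x64e9
+ 0x354f = 0x9a38
+ 0x2279 = 0xbcb1
One's complement: ~0xbcb1
Checksum = 0x434e


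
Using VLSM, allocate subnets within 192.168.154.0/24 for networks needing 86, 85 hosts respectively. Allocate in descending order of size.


86 hosts -> /25 (126 usable): 192.168.154.0/25
85 hosts -> /25 (126 usable): 192.168.154.128/25
Allocation: 192.168.154.0/25 (86 hosts, 126 usable); 192.168.154.128/25 (85 hosts, 126 usable)


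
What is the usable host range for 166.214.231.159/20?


Network: 166.214.224.0
Broadcast: 166.214.239.255
First usable = network + 1
Last usable = broadcast - 1
Range: 166.214.224.1 to 166.214.239.254


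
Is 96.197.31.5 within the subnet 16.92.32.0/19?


Subnet network: 16.92.32.0
Test IP AND mask: 96.197.0.0
No, 96.197.31.5 is not in 16.92.32.0/19


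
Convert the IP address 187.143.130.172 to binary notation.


187 = 10111011
143 = 10001111
130 = 10000010
172 = 10101100
Binary: 10111011.10001111.10000010.10101100


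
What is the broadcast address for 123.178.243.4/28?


Network: 123.178.243.0/28
Host bits = 4
Set all host bits to 1:
Broadcast: 123.178.243.15


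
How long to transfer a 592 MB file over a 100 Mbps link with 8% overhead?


Effective throughput = 100 * (1 - 8/100) = 92 Mbps
File size in Mb = 592 * 8 = 4736 Mb
Time = 4736 / 92
Time = 51.4783 seconds


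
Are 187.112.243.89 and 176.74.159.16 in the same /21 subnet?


Mask: 255.255.248.0
187.112.243.89 AND mask = 187.112.240.0
176.74.159.16 AND mask = 176.74.152.0
No, different subnets (187.112.240.0 vs 176.74.152.0)


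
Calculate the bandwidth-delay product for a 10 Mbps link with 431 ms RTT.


BDP = bandwidth * RTT
= 10 Mbps * 431 ms
= 10 * 1e6 * 431 / 1000 bits
= 4310000 bits
= 538750 bytes
= 526.123 KB
BDP = 4310000 bits (538750 bytes)


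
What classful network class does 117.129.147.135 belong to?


First octet: 117
Binary: 01110101
0xxxxxxx -> Class A (1-126)
Class A, default mask 255.0.0.0 (/8)


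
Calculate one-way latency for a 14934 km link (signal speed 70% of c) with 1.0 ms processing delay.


Speed = 0.7 * 3e5 km/s = 210000 km/s
Propagation delay = 14934 / 210000 = 0.0711 s = 71.1143 ms
Processing delay = 1.0 ms
Total one-way latency = 72.1143 ms


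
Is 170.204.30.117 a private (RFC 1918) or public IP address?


RFC 1918 private ranges:
  10.0.0.0/8 (10.0.0.0 - 10.255.255.255)
  172.16.0.0/12 (172.16.0.0 - 172.31.255.255)
  192.168.0.0/16 (192.168.0.0 - 192.168.255.255)
Public (not in any RFC 1918 range)


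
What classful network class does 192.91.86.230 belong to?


First octet: 192
Binary: 11000000
110xxxxx -> Class C (192-223)
Class C, default mask 255.255.255.0 (/24)


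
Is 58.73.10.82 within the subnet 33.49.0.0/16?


Subnet network: 33.49.0.0
Test IP AND mask: 58.73.0.0
No, 58.73.10.82 is not in 33.49.0.0/16


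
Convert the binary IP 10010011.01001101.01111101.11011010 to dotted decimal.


10010011 = 147
01001101 = 77
01111101 = 125
11011010 = 218
IP: 147.77.125.218


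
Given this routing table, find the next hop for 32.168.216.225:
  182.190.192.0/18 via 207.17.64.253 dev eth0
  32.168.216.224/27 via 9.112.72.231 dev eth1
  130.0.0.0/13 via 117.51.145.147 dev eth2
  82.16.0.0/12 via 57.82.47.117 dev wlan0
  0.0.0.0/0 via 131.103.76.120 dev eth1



Longest prefix match for 32.168.216.225:
  /18 182.190.192.0: no
  /27 32.168.216.224: MATCH
  /13 130.0.0.0: no
  /12 82.16.0.0: no
  /0 0.0.0.0: MATCH
Selected: next-hop 9.112.72.231 via eth1 (matched /27)


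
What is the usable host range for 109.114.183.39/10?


Network: 109.64.0.0
Broadcast: 109.127.255.255
First usable = network + 1
Last usable = broadcast - 1
Range: 109.64.0.1 to 109.127.255.254


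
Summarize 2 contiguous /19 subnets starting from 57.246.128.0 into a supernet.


Original prefix: /19
Number of subnets: 2 = 2^1
New prefix = 19 - 1 = 18
Supernet: 57.246.128.0/18


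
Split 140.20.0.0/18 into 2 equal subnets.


New prefix = 18 + 1 = 19
Each subnet has 8192 addresses
  140.20.0.0/19
  140.20.32.0/19
Subnets: 140.20.0.0/19, 140.20.32.0/19


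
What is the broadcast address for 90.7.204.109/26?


Network: 90.7.204.64/26
Host bits = 6
Set all host bits to 1:
Broadcast: 90.7.204.127


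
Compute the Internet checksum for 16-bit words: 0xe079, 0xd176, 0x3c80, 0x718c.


Sum all words (with carry folding):
+ 0xe079 = 0xe079
+ 0xd176 = 0xb1f0
+ 0x3c80 = 0xee70
+ 0x718c = 0x5ffd
One's complement: ~0x5ffd
Checksum = 0xa002


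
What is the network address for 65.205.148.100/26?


IP:   01000001.11001101.10010100.01100100
Mask: 11111111.11111111.11111111.11000000
AND operation:
Net:  01000001.11001101.10010100.01000000
Network: 65.205.148.64/26


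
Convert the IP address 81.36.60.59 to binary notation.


81 = 01010001
36 = 00100100
60 = 00111100
59 = 00111011
Binary: 01010001.00100100.00111100.00111011


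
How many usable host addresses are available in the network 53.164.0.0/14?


Host bits = 32 - 14 = 18
Total addresses = 2^18 = 262144
Usable = total - 2 (network and broadcast)
Usable hosts: 262142


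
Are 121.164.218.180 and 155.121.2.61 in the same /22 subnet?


Mask: 255.255.252.0
121.164.218.180 AND mask = 121.164.216.0
155.121.2.61 AND mask = 155.121.0.0
No, different subnets (121.164.216.0 vs 155.121.0.0)


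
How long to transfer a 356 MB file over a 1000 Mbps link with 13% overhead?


Effective throughput = 1000 * (1 - 13/100) = 870 Mbps
File size in Mb = 356 * 8 = 2848 Mb
Time = 2848 / 870
Time = 3.2736 seconds


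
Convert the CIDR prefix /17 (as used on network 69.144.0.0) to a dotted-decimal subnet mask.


/17 means 17 network bits, 15 host bits
Binary: 11111111111111111000000000000000
Mask: 255.255.128.0


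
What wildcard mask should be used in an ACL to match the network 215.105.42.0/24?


Subnet mask: 255.255.255.0
Wildcard = 255.255.255.255 - subnet mask
255 - 255 = 0
255 - 255 = 0
255 - 255 = 0
255 - 0 = 255
Wildcard: 0.0.0.255


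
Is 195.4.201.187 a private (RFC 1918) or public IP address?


RFC 1918 private ranges:
  10.0.0.0/8 (10.0.0.0 - 10.255.255.255)
  172.16.0.0/12 (172.16.0.0 - 172.31.255.255)
  192.168.0.0/16 (192.168.0.0 - 192.168.255.255)
Public (not in any RFC 1918 range)


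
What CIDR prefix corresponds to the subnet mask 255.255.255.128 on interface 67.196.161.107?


Binary: 11111111.11111111.11111111.10000000
Count leading 1s
Prefix: /25


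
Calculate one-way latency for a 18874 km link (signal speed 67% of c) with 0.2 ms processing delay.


Speed = 0.67 * 3e5 km/s = 201000 km/s
Propagation delay = 18874 / 201000 = 0.0939 s = 93.9005 ms
Processing delay = 0.2 ms
Total one-way latency = 94.1005 ms


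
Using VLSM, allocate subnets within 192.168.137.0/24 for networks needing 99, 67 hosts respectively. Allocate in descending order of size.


99 hosts -> /25 (126 usable): 192.168.137.0/25
67 hosts -> /25 (126 usable): 192.168.137.128/25
Allocation: 192.168.137.0/25 (99 hosts, 126 usable); 192.168.137.128/25 (67 hosts, 126 usable)


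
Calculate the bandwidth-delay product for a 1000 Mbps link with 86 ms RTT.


BDP = bandwidth * RTT
= 1000 Mbps * 86 ms
= 1000 * 1e6 * 86 / 1000 bits
= 86000000 bits
= 10750000 bytes
= 10498.0469 KB
BDP = 86000000 bits (10750000 bytes)


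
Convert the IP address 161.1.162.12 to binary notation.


161 = 10100001
1 = 00000001
162 = 10100010
12 = 00001100
Binary: 10100001.00000001.10100010.00001100


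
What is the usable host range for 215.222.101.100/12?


Network: 215.208.0.0
Broadcast: 215.223.255.255
First usable = network + 1
Last usable = broadcast - 1
Range: 215.208.0.1 to 215.223.255.254


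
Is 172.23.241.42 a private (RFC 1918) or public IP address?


RFC 1918 private ranges:
  10.0.0.0/8 (10.0.0.0 - 10.255.255.255)
  172.16.0.0/12 (172.16.0.0 - 172.31.255.255)
  192.168.0.0/16 (192.168.0.0 - 192.168.255.255)
Private (in 172.16.0.0/12)


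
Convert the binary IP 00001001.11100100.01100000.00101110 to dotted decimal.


00001001 = 9
11100100 = 228
01100000 = 96
00101110 = 46
IP: 9.228.96.46


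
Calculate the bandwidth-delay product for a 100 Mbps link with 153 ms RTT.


BDP = bandwidth * RTT
= 100 Mbps * 153 ms
= 100 * 1e6 * 153 / 1000 bits
= 15300000 bits
= 1912500 bytes
= 1867.6758 KB
BDP = 15300000 bits (1912500 bytes)


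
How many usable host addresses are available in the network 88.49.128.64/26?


Host bits = 32 - 26 = 6
Total addresses = 2^6 = 64
Usable = total - 2 (network and broadcast)
Usable hosts: 62


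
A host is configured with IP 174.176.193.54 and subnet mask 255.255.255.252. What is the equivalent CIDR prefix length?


Binary: 11111111.11111111.11111111.11111100
Count leading 1s
Prefix: /30


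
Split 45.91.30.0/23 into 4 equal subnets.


New prefix = 23 + 2 = 25
Each subnet has 128 addresses
  45.91.30.0/25
  45.91.30.128/25
  45.91.31.0/25
  45.91.31.128/25
Subnets: 45.91.30.0/25, 45.91.30.128/25, 45.91.31.0/25, 45.91.31.128/25


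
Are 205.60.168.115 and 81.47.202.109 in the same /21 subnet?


Mask: 255.255.248.0
205.60.168.115 AND mask = 205.60.168.0
81.47.202.109 AND mask = 81.47.200.0
No, different subnets (205.60.168.0 vs 81.47.200.0)


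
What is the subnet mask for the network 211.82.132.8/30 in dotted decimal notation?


/30 means 30 network bits, 2 host bits
Binary: 11111111111111111111111111111100
Mask: 255.255.255.252


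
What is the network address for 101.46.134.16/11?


IP:   01100101.00101110.10000110.00010000
Mask: 11111111.11100000.00000000.00000000
AND operation:
Net:  01100101.00100000.00000000.00000000
Network: 101.32.0.0/11


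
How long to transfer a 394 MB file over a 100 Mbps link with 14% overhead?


Effective throughput = 100 * (1 - 14/100) = 86 Mbps
File size in Mb = 394 * 8 = 3152 Mb
Time = 3152 / 86
Time = 36.6512 seconds


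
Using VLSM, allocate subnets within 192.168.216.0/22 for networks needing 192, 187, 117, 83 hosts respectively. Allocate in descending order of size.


192 hosts -> /24 (254 usable): 192.168.216.0/24
187 hosts -> /24 (254 usable): 192.168.217.0/24
117 hosts -> /25 (126 usable): 192.168.218.0/25
83 hosts -> /25 (126 usable): 192.168.218.128/25
Allocation: 192.168.216.0/24 (192 hosts, 254 usable); 192.168.217.0/24 (187 hosts, 254 usable); 192.168.218.0/25 (117 hosts, 126 usable); 192.168.218.128/25 (83 hosts, 126 usable)


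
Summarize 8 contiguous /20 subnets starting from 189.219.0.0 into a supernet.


Original prefix: /20
Number of subnets: 8 = 2^3
New prefix = 20 - 3 = 17
Supernet: 189.219.0.0/17


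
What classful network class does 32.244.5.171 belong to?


First octet: 32
Binary: 00100000
0xxxxxxx -> Class A (1-126)
Class A, default mask 255.0.0.0 (/8)


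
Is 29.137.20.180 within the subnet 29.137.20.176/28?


Subnet network: 29.137.20.176
Test IP AND mask: 29.137.20.176
Yes, 29.137.20.180 is in 29.137.20.176/28


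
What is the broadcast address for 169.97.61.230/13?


Network: 169.96.0.0/13
Host bits = 19
Set all host bits to 1:
Broadcast: 169.103.255.255


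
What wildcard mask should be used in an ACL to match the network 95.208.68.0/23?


Subnet mask: 255.255.254.0
Wildcard = 255.255.255.255 - subnet mask
255 - 255 = 0
255 - 255 = 0
255 - 254 = 1
255 - 0 = 255
Wildcard: 0.0.1.255


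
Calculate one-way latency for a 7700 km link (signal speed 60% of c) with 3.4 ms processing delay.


Speed = 0.6 * 3e5 km/s = 180000 km/s
Propagation delay = 7700 / 180000 = 0.0428 s = 42.7778 ms
Processing delay = 3.4 ms
Total one-way latency = 46.1778 ms


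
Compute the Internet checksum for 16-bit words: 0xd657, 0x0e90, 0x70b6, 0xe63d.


Sum all words (with carry folding):
+ 0xd657 = 0xd657
+ 0x0e90 = 0xe4e7
+ 0x70b6 = 0x559e
+ 0xe63d = 0x3bdc
One's complement: ~0x3bdc
Checksum = 0xc423


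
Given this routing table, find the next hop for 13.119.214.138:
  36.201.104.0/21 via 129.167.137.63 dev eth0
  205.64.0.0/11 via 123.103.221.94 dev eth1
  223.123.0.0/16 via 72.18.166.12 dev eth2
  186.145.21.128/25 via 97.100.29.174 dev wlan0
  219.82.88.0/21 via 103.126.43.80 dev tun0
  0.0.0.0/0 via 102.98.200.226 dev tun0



Longest prefix match for 13.119.214.138:
  /21 36.201.104.0: no
  /11 205.64.0.0: no
  /16 223.123.0.0: no
  /25 186.145.21.128: no
  /21 219.82.88.0: no
  /0 0.0.0.0: MATCH
Selected: next-hop 102.98.200.226 via tun0 (matched /0)


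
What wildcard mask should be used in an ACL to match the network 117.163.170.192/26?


Subnet mask: 255.255.255.192
Wildcard = 255.255.255.255 - subnet mask
255 - 255 = 0
255 - 255 = 0
255 - 255 = 0
255 - 192 = 63
Wildcard: 0.0.0.63


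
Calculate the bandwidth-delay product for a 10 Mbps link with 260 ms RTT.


BDP = bandwidth * RTT
= 10 Mbps * 260 ms
= 10 * 1e6 * 260 / 1000 bits
= 2600000 bits
= 325000 bytes
= 317.3828 KB
BDP = 2600000 bits (325000 bytes)


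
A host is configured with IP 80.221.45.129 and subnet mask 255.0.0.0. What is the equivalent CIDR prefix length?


Binary: 11111111.00000000.00000000.00000000
Count leading 1s
Prefix: /8


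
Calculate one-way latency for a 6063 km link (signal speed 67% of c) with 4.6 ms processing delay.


Speed = 0.67 * 3e5 km/s = 201000 km/s
Propagation delay = 6063 / 201000 = 0.0302 s = 30.1642 ms
Processing delay = 4.6 ms
Total one-way latency = 34.7642 ms


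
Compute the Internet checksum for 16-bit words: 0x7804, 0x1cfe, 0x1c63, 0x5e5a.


Sum all words (with carry folding):
+ 0x7804 = 0x7804
+ 0x1cfe = 0x9502
+ 0x1c63 = 0xb165
+ 0x5e5a = 0x0fc0
One's complement: ~0x0fc0
Checksum = 0xf03f


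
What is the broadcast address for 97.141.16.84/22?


Network: 97.141.16.0/22
Host bits = 10
Set all host bits to 1:
Broadcast: 97.141.19.255


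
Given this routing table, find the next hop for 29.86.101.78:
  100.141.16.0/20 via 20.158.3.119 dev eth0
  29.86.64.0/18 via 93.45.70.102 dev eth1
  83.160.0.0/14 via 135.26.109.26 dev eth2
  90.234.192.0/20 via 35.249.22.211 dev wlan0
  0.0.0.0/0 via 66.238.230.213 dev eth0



Longest prefix match for 29.86.101.78:
  /20 100.141.16.0: no
  /18 29.86.64.0: MATCH
  /14 83.160.0.0: no
  /20 90.234.192.0: no
  /0 0.0.0.0: MATCH
Selected: next-hop 93.45.70.102 via eth1 (matched /18)


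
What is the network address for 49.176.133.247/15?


IP:   00110001.10110000.10000101.11110111
Mask: 11111111.11111110.00000000.00000000
AND operation:
Net:  00110001.10110000.00000000.00000000
Network: 49.176.0.0/15


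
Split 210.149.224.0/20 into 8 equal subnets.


New prefix = 20 + 3 = 23
Each subnet has 512 addresses
  210.149.224.0/23
  210.149.226.0/23
  210.149.228.0/23
  210.149.230.0/23
  210.149.232.0/23
  210.149.234.0/23
  210.149.236.0/23
  210.149.238.0/23
Subnets: 210.149.224.0/23, 210.149.226.0/23, 210.149.228.0/23, 210.149.230.0/23, 210.149.232.0/23, 210.149.234.0/23, 210.149.236.0/23, 210.149.238.0/23


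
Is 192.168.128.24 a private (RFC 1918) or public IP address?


RFC 1918 private ranges:
  10.0.0.0/8 (10.0.0.0 - 10.255.255.255)
  172.16.0.0/12 (172.16.0.0 - 172.31.255.255)
  192.168.0.0/16 (192.168.0.0 - 192.168.255.255)
Private (in 192.168.0.0/16)


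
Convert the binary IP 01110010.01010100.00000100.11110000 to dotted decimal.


01110010 = 114
01010100 = 84
00000100 = 4
11110000 = 240
IP: 114.84.4.240


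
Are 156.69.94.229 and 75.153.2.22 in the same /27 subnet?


Mask: 255.255.255.224
156.69.94.229 AND mask = 156.69.94.224
75.153.2.22 AND mask = 75.153.2.0
No, different subnets (156.69.94.224 vs 75.153.2.0)


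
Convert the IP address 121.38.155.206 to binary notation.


121 = 01111001
38 = 00100110
155 = 10011011
206 = 11001110
Binary: 01111001.00100110.10011011.11001110


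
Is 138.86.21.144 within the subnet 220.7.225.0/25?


Subnet network: 220.7.225.0
Test IP AND mask: 138.86.21.128
No, 138.86.21.144 is not in 220.7.225.0/25


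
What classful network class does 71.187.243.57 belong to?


First octet: 71
Binary: 01000111
0xxxxxxx -> Class A (1-126)
Class A, default mask 255.0.0.0 (/8)


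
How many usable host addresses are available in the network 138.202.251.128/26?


Host bits = 32 - 26 = 6
Total addresses = 2^6 = 64
Usable = total - 2 (network and broadcast)
Usable hosts: 62


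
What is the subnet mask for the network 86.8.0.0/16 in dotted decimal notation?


/16 means 16 network bits, 16 host bits
Binary: 11111111111111110000000000000000
Mask: 255.255.0.0


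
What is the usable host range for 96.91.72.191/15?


Network: 96.90.0.0
Broadcast: 96.91.255.255
First usable = network + 1
Last usable = broadcast - 1
Range: 96.90.0.1 to 96.91.255.254


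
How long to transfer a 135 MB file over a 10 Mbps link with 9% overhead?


Effective throughput = 10 * (1 - 9/100) = 9.1 Mbps
File size in Mb = 135 * 8 = 1080 Mb
Time = 1080 / 9.1
Time = 118.6813 seconds


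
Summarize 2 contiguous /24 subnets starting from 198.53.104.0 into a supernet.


Original prefix: /24
Number of subnets: 2 = 2^1
New prefix = 24 - 1 = 23
Supernet: 198.53.104.0/23


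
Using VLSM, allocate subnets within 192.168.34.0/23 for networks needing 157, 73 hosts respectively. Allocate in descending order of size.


157 hosts -> /24 (254 usable): 192.168.34.0/24
73 hosts -> /25 (126 usable): 192.168.35.0/25
Allocation: 192.168.34.0/24 (157 hosts, 254 usable); 192.168.35.0/25 (73 hosts, 126 usable)


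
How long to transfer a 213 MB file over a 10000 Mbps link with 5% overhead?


Effective throughput = 10000 * (1 - 5/100) = 9500 Mbps
File size in Mb = 213 * 8 = 1704 Mb
Time = 1704 / 9500
Time = 0.1794 seconds


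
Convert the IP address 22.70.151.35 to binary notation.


22 = 00010110
70 = 01000110
151 = 10010111
35 = 00100011
Binary: 00010110.01000110.10010111.00100011


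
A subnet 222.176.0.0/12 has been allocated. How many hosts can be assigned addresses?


Host bits = 32 - 12 = 20
Total addresses = 2^20 = 1048576
Usable = total - 2 (network and broadcast)
Usable hosts: 1048574


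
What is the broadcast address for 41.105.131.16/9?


Network: 41.0.0.0/9
Host bits = 23
Set all host bits to 1:
Broadcast: 41.127.255.255


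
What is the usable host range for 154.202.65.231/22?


Network: 154.202.64.0
Broadcast: 154.202.67.255
First usable = network + 1
Last usable = broadcast - 1
Range: 154.202.64.1 to 154.202.67.254


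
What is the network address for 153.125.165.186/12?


IP:   10011001.01111101.10100101.10111010
Mask: 11111111.11110000.00000000.00000000
AND operation:
Net:  10011001.01110000.00000000.00000000
Network: 153.112.0.0/12


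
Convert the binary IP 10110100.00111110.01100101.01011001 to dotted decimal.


10110100 = 180
00111110 = 62
01100101 = 101
01011001 = 89
IP: 180.62.101.89


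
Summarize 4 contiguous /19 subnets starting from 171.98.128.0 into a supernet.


Original prefix: /19
Number of subnets: 4 = 2^2
New prefix = 19 - 2 = 17
Supernet: 171.98.128.0/17


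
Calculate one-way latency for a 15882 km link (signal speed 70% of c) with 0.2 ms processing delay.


Speed = 0.7 * 3e5 km/s = 210000 km/s
Propagation delay = 15882 / 210000 = 0.0756 s = 75.6286 ms
Processing delay = 0.2 ms
Total one-way latency = 75.8286 ms


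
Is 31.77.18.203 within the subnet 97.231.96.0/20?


Subnet network: 97.231.96.0
Test IP AND mask: 31.77.16.0
No, 31.77.18.203 is not in 97.231.96.0/20


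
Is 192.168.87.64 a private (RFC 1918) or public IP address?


RFC 1918 private ranges:
  10.0.0.0/8 (10.0.0.0 - 10.255.255.255)
  172.16.0.0/12 (172.16.0.0 - 172.31.255.255)
  192.168.0.0/16 (192.168.0.0 - 192.168.255.255)
Private (in 192.168.0.0/16)


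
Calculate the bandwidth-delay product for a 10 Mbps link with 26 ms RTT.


BDP = bandwidth * RTT
= 10 Mbps * 26 ms
= 10 * 1e6 * 26 / 1000 bits
= 260000 bits
= 32500 bytes
= 31.7383 KB
BDP = 260000 bits (32500 bytes)


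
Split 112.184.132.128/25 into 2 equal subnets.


New prefix = 25 + 1 = 26
Each subnet has 64 addresses
  112.184.132.128/26
  112.184.132.192/26
Subnets: 112.184.132.128/26, 112.184.132.192/26


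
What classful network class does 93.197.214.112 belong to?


First octet: 93
Binary: 01011101
0xxxxxxx -> Class A (1-126)
Class A, default mask 255.0.0.0 (/8)


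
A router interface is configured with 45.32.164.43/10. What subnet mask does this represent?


/10 means 10 network bits, 22 host bits
Binary: 11111111110000000000000000000000
Mask: 255.192.0.0


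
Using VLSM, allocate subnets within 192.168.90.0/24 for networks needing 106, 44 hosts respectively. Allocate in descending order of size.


106 hosts -> /25 (126 usable): 192.168.90.0/25
44 hosts -> /26 (62 usable): 192.168.90.128/26
Allocation: 192.168.90.0/25 (106 hosts, 126 usable); 192.168.90.128/26 (44 hosts, 62 usable)


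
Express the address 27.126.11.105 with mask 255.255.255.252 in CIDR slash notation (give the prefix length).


Binary: 11111111.11111111.11111111.11111100
Count leading 1s
Prefix: /30


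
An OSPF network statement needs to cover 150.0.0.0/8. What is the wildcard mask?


Subnet mask: 255.0.0.0
Wildcard = 255.255.255.255 - subnet mask
255 - 255 = 0
255 - 0 = 255
255 - 0 = 255
255 - 0 = 255
Wildcard: 0.255.255.255


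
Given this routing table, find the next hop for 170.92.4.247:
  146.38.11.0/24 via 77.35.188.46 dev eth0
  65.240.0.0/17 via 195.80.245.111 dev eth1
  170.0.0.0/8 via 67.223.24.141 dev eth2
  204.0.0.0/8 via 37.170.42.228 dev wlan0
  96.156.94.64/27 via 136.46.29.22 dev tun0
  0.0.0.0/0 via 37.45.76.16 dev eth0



Longest prefix match for 170.92.4.247:
  /24 146.38.11.0: no
  /17 65.240.0.0: no
  /8 170.0.0.0: MATCH
  /8 204.0.0.0: no
  /27 96.156.94.64: no
  /0 0.0.0.0: MATCH
Selected: next-hop 67.223.24.141 via eth2 (matched /8)


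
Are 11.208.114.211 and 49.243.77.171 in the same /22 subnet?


Mask: 255.255.252.0
11.208.114.211 AND mask = 11.208.112.0
49.243.77.171 AND mask = 49.243.76.0
No, different subnets (11.208.112.0 vs 49.243.76.0)


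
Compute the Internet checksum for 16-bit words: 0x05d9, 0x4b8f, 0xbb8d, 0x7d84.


Sum all words (with carry folding):
+ 0x05d9 = 0x05d9
+ 0x4b8f = 0x5168
+ 0xbb8d = 0x0cf6
+ 0x7d84 = 0x8a7a
One's complement: ~0x8a7a
Checksum = 0x7585


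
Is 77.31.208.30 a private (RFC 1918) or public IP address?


RFC 1918 private ranges:
  10.0.0.0/8 (10.0.0.0 - 10.255.255.255)
  172.16.0.0/12 (172.16.0.0 - 172.31.255.255)
  192.168.0.0/16 (192.168.0.0 - 192.168.255.255)
Public (not in any RFC 1918 range)


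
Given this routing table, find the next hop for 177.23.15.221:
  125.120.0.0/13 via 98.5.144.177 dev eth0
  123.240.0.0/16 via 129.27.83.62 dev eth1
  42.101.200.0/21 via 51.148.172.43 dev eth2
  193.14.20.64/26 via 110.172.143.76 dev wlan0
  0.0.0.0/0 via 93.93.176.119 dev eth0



Longest prefix match for 177.23.15.221:
  /13 125.120.0.0: no
  /16 123.240.0.0: no
  /21 42.101.200.0: no
  /26 193.14.20.64: no
  /0 0.0.0.0: MATCH
Selected: next-hop 93.93.176.119 via eth0 (matched /0)


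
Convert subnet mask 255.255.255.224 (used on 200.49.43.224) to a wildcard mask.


Subnet mask: 255.255.255.224
Wildcard = 255.255.255.255 - subnet mask
255 - 255 = 0
255 - 255 = 0
255 - 255 = 0
255 - 224 = 31
Wildcard: 0.0.0.31


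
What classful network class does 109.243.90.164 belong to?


First octet: 109
Binary: 01101101
0xxxxxxx -> Class A (1-126)
Class A, default mask 255.0.0.0 (/8)


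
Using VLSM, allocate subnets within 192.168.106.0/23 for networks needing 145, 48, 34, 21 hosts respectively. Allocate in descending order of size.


145 hosts -> /24 (254 usable): 192.168.106.0/24
48 hosts -> /26 (62 usable): 192.168.107.0/26
34 hosts -> /26 (62 usable): 192.168.107.64/26
21 hosts -> /27 (30 usable): 192.168.107.128/27
Allocation: 192.168.106.0/24 (145 hosts, 254 usable); 192.168.107.0/26 (48 hosts, 62 usable); 192.168.107.64/26 (34 hosts, 62 usable); 192.168.107.128/27 (21 hosts, 30 usable)


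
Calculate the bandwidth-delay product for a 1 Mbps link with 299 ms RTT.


BDP = bandwidth * RTT
= 1 Mbps * 299 ms
= 1 * 1e6 * 299 / 1000 bits
= 299000 bits
= 37375 bytes
= 36.499 KB
BDP = 299000 bits (37375 bytes)


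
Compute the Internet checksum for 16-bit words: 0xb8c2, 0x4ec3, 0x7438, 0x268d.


Sum all words (with carry folding):
+ 0xb8c2 = 0xb8c2
+ 0x4ec3 = 0x0786
+ 0x7438 = 0x7bbe
+ 0x268d = 0xa24b
One's complement: ~0xa24b
Checksum = 0x5db4


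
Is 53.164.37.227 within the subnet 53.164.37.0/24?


Subnet network: 53.164.37.0
Test IP AND mask: 53.164.37.0
Yes, 53.164.37.227 is in 53.164.37.0/24


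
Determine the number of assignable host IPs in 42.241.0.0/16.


Host bits = 32 - 16 = 16
Total addresses = 2^16 = 65536
Usable = total - 2 (network and broadcast)
Usable hosts: 65534


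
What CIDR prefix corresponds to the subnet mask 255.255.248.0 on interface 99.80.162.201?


Binary: 11111111.11111111.11111000.00000000
Count leading 1s
Prefix: /21


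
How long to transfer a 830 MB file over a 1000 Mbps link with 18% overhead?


Effective throughput = 1000 * (1 - 18/100) = 820.0 Mbps
File size in Mb = 830 * 8 = 6640 Mb
Time = 6640 / 820.0
Time = 8.0976 seconds


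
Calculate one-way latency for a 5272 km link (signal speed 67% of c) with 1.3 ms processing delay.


Speed = 0.67 * 3e5 km/s = 201000 km/s
Propagation delay = 5272 / 201000 = 0.0262 s = 26.2289 ms
Processing delay = 1.3 ms
Total one-way latency = 27.5289 ms


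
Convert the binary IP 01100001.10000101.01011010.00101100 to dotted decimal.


01100001 = 97
10000101 = 133
01011010 = 90
00101100 = 44
IP: 97.133.90.44


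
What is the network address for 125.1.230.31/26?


IP:   01111101.00000001.11100110.00011111
Mask: 11111111.11111111.11111111.11000000
AND operation:
Net:  01111101.00000001.11100110.00000000
Network: 125.1.230.0/26


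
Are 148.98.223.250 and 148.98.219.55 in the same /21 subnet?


Mask: 255.255.248.0
148.98.223.250 AND mask = 148.98.216.0
148.98.219.55 AND mask = 148.98.216.0
Yes, same subnet (148.98.216.0)


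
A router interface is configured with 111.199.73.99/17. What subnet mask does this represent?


/17 means 17 network bits, 15 host bits
Binary: 11111111111111111000000000000000
Mask: 255.255.128.0


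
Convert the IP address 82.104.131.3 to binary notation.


82 = 01010010
104 = 01101000
131 = 10000011
3 = 00000011
Binary: 01010010.01101000.10000011.00000011


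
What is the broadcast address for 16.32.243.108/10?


Network: 16.0.0.0/10
Host bits = 22
Set all host bits to 1:
Broadcast: 16.63.255.255


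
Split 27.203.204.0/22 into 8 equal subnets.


New prefix = 22 + 3 = 25
Each subnet has 128 addresses
  27.203.204.0/25
  27.203.204.128/25
  27.203.205.0/25
  27.203.205.128/25
  27.203.206.0/25
  27.203.206.128/25
  27.203.207.0/25
  27.203.207.128/25
Subnets: 27.203.204.0/25, 27.203.204.128/25, 27.203.205.0/25, 27.203.205.128/25, 27.203.206.0/25, 27.203.206.128/25, 27.203.207.0/25, 27.203.207.128/25


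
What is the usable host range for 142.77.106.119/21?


Network: 142.77.104.0
Broadcast: 142.77.111.255
First usable = network + 1
Last usable = broadcast - 1
Range: 142.77.104.1 to 142.77.111.254


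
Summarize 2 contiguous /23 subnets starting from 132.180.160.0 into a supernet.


Original prefix: /23
Number of subnets: 2 = 2^1
New prefix = 23 - 1 = 22
Supernet: 132.180.160.0/22


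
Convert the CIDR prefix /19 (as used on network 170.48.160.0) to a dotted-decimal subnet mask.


/19 means 19 network bits, 13 host bits
Binary: 11111111111111111110000000000000
Mask: 255.255.224.0
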